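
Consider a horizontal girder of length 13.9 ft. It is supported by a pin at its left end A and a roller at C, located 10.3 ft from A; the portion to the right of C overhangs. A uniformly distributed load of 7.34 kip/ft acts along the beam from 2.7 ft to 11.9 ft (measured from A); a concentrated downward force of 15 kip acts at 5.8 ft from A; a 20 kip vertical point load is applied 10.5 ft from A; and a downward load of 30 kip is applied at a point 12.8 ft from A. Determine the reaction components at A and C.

A_x = 0, A_y = 18.55 kip, C_y = 114.0 kip

Resultant of the distributed load: 7.34 × 9.2 = 67.528 kip at 7.3 ft from A.
Taking moments about A: C_y·10.3 − (7.34·9.2)·7.3 − 15·5.8 − 20·10.5 − 30·12.8 = 0 → C_y = 1173.9544/10.3 = 113.976 ≈ 114.0 kip.
ΣF_y = 0: A_y + 113.976 − 7.34·9.2 − 15 − 20 − 30 = 0 → A_y = 18.55 kip.
ΣF_x = 0: no horizontal applied forces, so A_x = 0.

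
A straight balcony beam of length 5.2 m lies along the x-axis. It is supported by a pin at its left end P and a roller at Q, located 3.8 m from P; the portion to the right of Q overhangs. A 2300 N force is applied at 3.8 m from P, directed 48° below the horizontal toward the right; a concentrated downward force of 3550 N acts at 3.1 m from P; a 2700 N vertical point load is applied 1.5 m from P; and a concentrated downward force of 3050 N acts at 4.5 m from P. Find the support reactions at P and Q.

P_x = -1539 N, P_y = 1726 N, Q_y = 9283 N

Taking moments about P: Q_y·3.8 − 2300·sin48°·3.8 − 3550·3.1 − 2700·1.5 − 3050·4.5 = 0 → Q_y = 35275.1/3.8 = 9282.92 ≈ 9283 N.
ΣF_y = 0: P_y + 9282.92 − 2300·sin48° − 3550 − 2700 − 3050 = 0 → P_y = 1726 N.
ΣF_x = 0: P_x + 2300·cos48° = 0 → P_x = -1539 N.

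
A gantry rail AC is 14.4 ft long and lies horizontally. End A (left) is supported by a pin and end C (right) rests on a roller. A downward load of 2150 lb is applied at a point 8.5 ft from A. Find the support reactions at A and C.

Moments about A: C_y·14.4 − 2150·8.5 = 0 → C_y = 18275/14.4 = 1269.1 ≈ 1269 lb.
ΣF_y = 0: A_y + 1269.1 − 2150 = 0 → A_y = 880.9 lb.
ΣF_x = 0: no horizontal applied forces, so A_x = 0.

A_x = 0, A_y = 880.9 lb, C_y = 1269 lb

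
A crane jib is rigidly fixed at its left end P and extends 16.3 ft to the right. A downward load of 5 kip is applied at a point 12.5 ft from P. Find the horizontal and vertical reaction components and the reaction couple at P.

ΣF_x = 0: P_x = 0.
ΣF_y = 0: P_y − 5 = 0 → P_y = 5.000 kip.
ΣM about P: M_P − 5·12.5 = 0 → M_P = 62.50 kip·ft.

P_x = 0, P_y = 5.000 kip, M_P = 62.50 kip·ft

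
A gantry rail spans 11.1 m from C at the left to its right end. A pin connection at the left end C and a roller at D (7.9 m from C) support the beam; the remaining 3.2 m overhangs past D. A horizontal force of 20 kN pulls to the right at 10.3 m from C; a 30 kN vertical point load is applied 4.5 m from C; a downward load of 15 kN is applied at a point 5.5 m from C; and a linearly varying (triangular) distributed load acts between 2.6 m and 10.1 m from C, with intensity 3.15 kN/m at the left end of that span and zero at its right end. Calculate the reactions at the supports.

Resultant of the triangular load: ½ × 3.15 × 7.5 = 11.8125 kN, acting at 5.1 m from C (one-third of the span from the peak).
Moments about C: D_y·7.9 − 30·4.5 − 15·5.5 − (½·3.15·7.5)·5.1 = 0 → D_y = 277.74375/7.9 = 35.1574 ≈ 35.16 kN.
ΣF_y = 0: C_y + 35.1574 − 30 − 15 − ½·3.15·7.5 = 0 → C_y = 21.66 kN.
ΣF_x = 0: C_x + 20 = 0 → C_x = -20.00 kN.

C_x = -20.00 kN, C_y = 21.66 kN, D_y = 35.16 kN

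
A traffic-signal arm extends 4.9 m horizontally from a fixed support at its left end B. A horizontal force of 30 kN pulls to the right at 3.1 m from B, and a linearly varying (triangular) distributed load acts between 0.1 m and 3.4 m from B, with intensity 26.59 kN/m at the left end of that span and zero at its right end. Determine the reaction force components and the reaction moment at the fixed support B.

Resultant of the triangular load: ½ × 26.59 × 3.3 = 43.8735 kN, acting at 1.2 m from B (one-third of the span from the peak).
ΣF_x = 0: B_x + 30 = 0 → B_x = -30.00 kN.
ΣF_y = 0: B_y − ½·26.59·3.3 = 0 → B_y = 43.87 kN.
ΣM about B: M_B − (½·26.59·3.3)·1.2 = 0 → M_B = 52.65 kN·m.

B_x = -30.00 kN, B_y = 43.87 kN, M_B = 52.65 kN·m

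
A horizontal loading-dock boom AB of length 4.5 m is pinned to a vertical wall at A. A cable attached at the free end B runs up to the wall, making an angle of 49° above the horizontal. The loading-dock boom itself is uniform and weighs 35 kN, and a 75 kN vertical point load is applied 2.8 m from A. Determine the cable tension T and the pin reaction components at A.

ΣM about A: T·sin49°·4.5 − 35·2.25 − 75·2.8 = 0 → T = 288.75/(4.5·0.75471) = 85.0216 ≈ 85.02 kN.
ΣF_x = 0: A_x − T·cos49° = 0 → A_x = 85.0216 × 0.656059 = 55.78 kN.
ΣF_y = 0: A_y + T·sin49° − 35 − 75 = 0 → A_y = 110 − 85.0216 × 0.75471 = 45.83 kN.

T = 85.02 kN, A_x = 55.78 kN, A_y = 45.83 kN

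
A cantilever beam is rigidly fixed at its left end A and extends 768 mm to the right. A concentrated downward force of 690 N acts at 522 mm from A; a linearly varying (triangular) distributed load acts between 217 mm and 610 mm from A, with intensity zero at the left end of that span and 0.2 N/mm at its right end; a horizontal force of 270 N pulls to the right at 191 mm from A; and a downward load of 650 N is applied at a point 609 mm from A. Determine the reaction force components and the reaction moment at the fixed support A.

Resultant of the triangular load: ½ × 0.2 × 393 = 39.3 N, acting at 479 mm from A (one-third of the span from the peak).
ΣF_x = 0: A_x + 270 = 0 → A_x = -270.0 N.
ΣF_y = 0: A_y − 690 − ½·0.2·393 − 650 = 0 → A_y = 1379 N.
ΣM about A: M_A − 690·522 − (½·0.2·393)·479 − 650·609 = 0 → M_A = 774900 N·mm.

A_x = -270.0 N, A_y = 1379 N, M_A = 774900 N·mm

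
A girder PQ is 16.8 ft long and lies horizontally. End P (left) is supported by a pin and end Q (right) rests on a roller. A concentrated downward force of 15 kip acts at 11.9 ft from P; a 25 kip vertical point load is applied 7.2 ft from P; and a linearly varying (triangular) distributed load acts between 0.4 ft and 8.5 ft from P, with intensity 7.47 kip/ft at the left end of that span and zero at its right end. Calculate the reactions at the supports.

P_x = 0, P_y = 43.33 kip, Q_y = 26.92 kip

Resultant of the triangular load: ½ × 7.47 × 8.1 = 30.2535 kip, acting at 3.1 ft from P (one-third of the span from the peak).
ΣM about P: Q_y·16.8 − 15·11.9 − 25·7.2 − (½·7.47·8.1)·3.1 = 0 → Q_y = 452.28585/16.8 = 26.9218 ≈ 26.92 kip.
ΣF_y = 0: P_y + 26.9218 − 15 − 25 − ½·7.47·8.1 = 0 → P_y = 43.33 kip.
ΣF_x = 0: no horizontal applied forces, so P_x = 0.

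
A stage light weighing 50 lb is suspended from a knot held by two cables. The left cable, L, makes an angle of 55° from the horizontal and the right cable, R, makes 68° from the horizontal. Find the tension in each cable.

ΣF_x = 0: −T_L·cos55° + T_R·cos68° = 0 → T_R = 1.53114·T_L.
ΣF_y = 0: T_L·sin55° + T_R·sin68° = 50.
Substitute: T_L·(0.819152 + 1.53114·0.927184) = 50 → T_L = 22.3334 ≈ 22.33 lb.
Then T_R = 1.53114 × 22.3334 = 34.20 lb.

T_L = 22.33 lb, T_R = 34.20 lb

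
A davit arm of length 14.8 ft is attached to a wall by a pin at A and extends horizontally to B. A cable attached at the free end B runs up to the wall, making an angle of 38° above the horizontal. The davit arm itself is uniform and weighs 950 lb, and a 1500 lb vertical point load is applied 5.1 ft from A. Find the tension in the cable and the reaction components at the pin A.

ΣM about A: T·sin38°·14.8 − 950·7.4 − 1500·5.1 = 0 → T = 14680/(14.8·0.615661) = 1611.1 ≈ 1611 lb.
ΣF_x = 0: A_x − T·cos38° = 0 → A_x = 1611.1 × 0.788011 = 1270 lb.
ΣF_y = 0: A_y + T·sin38° − 950 − 1500 = 0 → A_y = 2450 − 1611.1 × 0.615661 = 1458 lb.

T = 1611 lb, A_x = 1270 lb, A_y = 1458 lb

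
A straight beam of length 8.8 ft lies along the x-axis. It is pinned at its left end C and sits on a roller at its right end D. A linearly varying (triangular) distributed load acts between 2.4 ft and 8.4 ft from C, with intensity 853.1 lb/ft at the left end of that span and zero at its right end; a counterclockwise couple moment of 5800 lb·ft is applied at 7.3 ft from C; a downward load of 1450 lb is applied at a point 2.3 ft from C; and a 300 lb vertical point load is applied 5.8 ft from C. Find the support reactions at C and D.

Resultant of the triangular load: ½ × 853.1 × 6 = 2559.3 lb, acting at 4.4 ft from C (one-third of the span from the peak).
Moments about C: D_y·8.8 − (½·853.1·6)·4.4 + 5800 − 1450·2.3 − 300·5.8 = 0 → D_y = 10535.92/8.8 = 1197.26 ≈ 1197 lb.
ΣF_y = 0: C_y + 1197.26 − ½·853.1·6 − 1450 − 300 = 0 → C_y = 3112 lb.
ΣF_x = 0: no horizontal applied forces, so C_x = 0.

C_x = 0, C_y = 3112 lb, D_y = 1197 lb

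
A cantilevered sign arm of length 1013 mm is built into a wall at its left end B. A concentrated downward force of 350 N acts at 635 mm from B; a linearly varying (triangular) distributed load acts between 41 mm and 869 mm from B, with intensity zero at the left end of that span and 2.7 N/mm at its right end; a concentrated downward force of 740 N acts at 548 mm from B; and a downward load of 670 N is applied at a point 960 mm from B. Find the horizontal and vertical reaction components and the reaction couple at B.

B_x = 0, B_y = 2878 N, M_B = 1934000 N·mm

Resultant of the triangular load: ½ × 2.7 × 828 = 1117.8 N, acting at 593 mm from B (one-third of the span from the peak).
ΣF_x = 0: B_x = 0.
ΣF_y = 0: B_y − 350 − ½·2.7·828 − 740 − 670 = 0 → B_y = 2878 N.
ΣM about B: M_B − 350·635 − (½·2.7·828)·593 − 740·548 − 670·960 = 0 → M_B = 1934000 N·mm.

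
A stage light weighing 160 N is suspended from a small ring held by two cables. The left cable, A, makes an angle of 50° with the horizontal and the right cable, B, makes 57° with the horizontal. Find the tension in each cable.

T_A = 91.12 N, T_B = 107.5 N

ΣF_x = 0: −T_A·cos50° + T_B·cos57° = 0 → T_B = 1.18021·T_A.
ΣF_y = 0: T_A·sin50° + T_B·sin57° = 160.
Substitute: T_A·(0.766044 + 1.18021·0.838671) = 160 → T_A = 91.1239 ≈ 91.12 N.
Then T_B = 1.18021 × 91.1239 = 107.5 N.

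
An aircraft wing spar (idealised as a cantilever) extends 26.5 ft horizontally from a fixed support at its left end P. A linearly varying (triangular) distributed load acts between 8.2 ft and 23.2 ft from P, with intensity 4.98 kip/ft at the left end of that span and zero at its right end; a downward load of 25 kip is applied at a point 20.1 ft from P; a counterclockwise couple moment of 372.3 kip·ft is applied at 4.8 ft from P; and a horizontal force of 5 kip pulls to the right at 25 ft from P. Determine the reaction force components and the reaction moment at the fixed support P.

Resultant of the triangular load: ½ × 4.98 × 15 = 37.35 kip, acting at 13.2 ft from P (one-third of the span from the peak).
ΣF_x = 0: P_x + 5 = 0 → P_x = -5.000 kip.
ΣF_y = 0: P_y − ½·4.98·15 − 25 = 0 → P_y = 62.35 kip.
ΣM about P: M_P − (½·4.98·15)·13.2 − 25·20.1 + 372.3 = 0 → M_P = 623.2 kip·ft.

P_x = -5.000 kip, P_y = 62.35 kip, M_P = 623.2 kip·ft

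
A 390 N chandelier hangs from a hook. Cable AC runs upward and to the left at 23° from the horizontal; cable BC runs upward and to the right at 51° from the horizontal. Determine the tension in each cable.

T_AC = 255.3 N, T_BC = 373.5 N

ΣF_x = 0: −T_AC·cos23° + T_BC·cos51° = 0 → T_BC = 1.4627·T_AC.
ΣF_y = 0: T_AC·sin23° + T_BC·sin51° = 390.
Substitute: T_AC·(0.390731 + 1.4627·0.777146) = 390 → T_AC = 255.325 ≈ 255.3 N.
Then T_BC = 1.4627 × 255.325 = 373.5 N.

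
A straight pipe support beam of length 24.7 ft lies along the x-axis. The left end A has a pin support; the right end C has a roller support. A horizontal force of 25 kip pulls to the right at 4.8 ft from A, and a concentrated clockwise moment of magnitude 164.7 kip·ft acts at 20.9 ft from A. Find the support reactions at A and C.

A_x = -25.00 kip, A_y = -6.668 kip, C_y = 6.668 kip

Moments about A: C_y·24.7 − 164.7 = 0 → C_y = 164.7/24.7 = 6.66802 ≈ 6.668 kip.
ΣF_y = 0: A_y + 6.66802  = 0 → A_y = -6.668 kip.
ΣF_x = 0: A_x + 25 = 0 → A_x = -25.00 kip.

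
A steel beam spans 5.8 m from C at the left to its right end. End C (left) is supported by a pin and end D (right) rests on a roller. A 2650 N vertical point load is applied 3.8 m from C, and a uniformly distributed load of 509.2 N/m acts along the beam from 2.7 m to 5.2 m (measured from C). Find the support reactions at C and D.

C_x = 0, C_y = 1320 N, D_y = 2603 N

Resultant of the distributed load: 509.2 × 2.5 = 1273 N at 3.95 m from C.
Moments about C: D_y·5.8 − 2650·3.8 − (509.2·2.5)·3.95 = 0 → D_y = 15098.35/5.8 = 2603.16 ≈ 2603 N.
ΣF_y = 0: C_y + 2603.16 − 2650 − 509.2·2.5 = 0 → C_y = 1320 N.
ΣF_x = 0: no horizontal applied forces, so C_x = 0.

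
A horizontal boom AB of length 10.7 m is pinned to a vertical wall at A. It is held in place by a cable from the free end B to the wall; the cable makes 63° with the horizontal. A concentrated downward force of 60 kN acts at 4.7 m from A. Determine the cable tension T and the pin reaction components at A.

T = 29.58 kN, A_x = 13.43 kN, A_y = 33.64 kN

ΣM about A: T·sin63°·10.7 − 60·4.7 = 0 → T = 282/(10.7·0.891007) = 29.579 ≈ 29.58 kN.
ΣF_x = 0: A_x − T·cos63° = 0 → A_x = 29.579 × 0.45399 = 13.43 kN.
ΣF_y = 0: A_y + T·sin63° − 60 = 0 → A_y = 60 − 29.579 × 0.891007 = 33.64 kN.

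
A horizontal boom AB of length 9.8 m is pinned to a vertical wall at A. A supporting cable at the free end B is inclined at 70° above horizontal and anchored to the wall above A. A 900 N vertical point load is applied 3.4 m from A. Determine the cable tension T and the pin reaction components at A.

ΣM about A: T·sin70°·9.8 − 900·3.4 = 0 → T = 3060/(9.8·0.939693) = 332.284 ≈ 332.3 N.
ΣF_x = 0: A_x − T·cos70° = 0 → A_x = 332.284 × 0.34202 = 113.6 N.
ΣF_y = 0: A_y + T·sin70° − 900 = 0 → A_y = 900 − 332.284 × 0.939693 = 587.8 N.

T = 332.3 N, A_x = 113.6 N, A_y = 587.8 N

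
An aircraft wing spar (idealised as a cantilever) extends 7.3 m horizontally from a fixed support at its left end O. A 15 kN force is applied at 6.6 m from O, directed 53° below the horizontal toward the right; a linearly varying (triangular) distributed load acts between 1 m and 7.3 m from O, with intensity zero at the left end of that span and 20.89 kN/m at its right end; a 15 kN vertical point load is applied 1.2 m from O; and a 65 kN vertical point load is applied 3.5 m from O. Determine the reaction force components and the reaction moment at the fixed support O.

O_x = -9.027 kN, O_y = 157.8 kN, M_O = 666.7 kN·m

Resultant of the triangular load: ½ × 20.89 × 6.3 = 65.8035 kN, acting at 5.2 m from O (one-third of the span from the peak).
ΣF_x = 0: O_x + 15·cos53° = 0 → O_x = -9.027 kN.
ΣF_y = 0: O_y − 15·sin53° − ½·20.89·6.3 − 15 − 65 = 0 → O_y = 157.8 kN.
ΣM about O: M_O − 15·sin53°·6.6 − (½·20.89·6.3)·5.2 − 15·1.2 − 65·3.5 = 0 → M_O = 666.7 kN·m.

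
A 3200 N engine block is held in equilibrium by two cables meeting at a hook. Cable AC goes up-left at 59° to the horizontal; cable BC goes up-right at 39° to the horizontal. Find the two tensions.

T_AC = 2511 N, T_BC = 1664 N

ΣF_x = 0: −T_AC·cos59° + T_BC·cos39° = 0 → T_BC = 0.66273·T_AC.
ΣF_y = 0: T_AC·sin59° + T_BC·sin39° = 3200.
Substitute: T_AC·(0.857167 + 0.66273·0.62932) = 3200 → T_AC = 2511.31 ≈ 2511 N.
Then T_BC = 0.66273 × 2511.31 = 1664 N.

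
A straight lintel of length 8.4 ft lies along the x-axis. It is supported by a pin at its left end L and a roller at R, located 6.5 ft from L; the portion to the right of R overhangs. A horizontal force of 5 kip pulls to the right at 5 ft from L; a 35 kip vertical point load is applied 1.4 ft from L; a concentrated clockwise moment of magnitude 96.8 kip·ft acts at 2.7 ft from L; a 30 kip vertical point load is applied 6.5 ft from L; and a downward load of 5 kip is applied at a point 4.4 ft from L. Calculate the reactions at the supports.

ΣM about L: R_y·6.5 − 35·1.4 − 96.8 − 30·6.5 − 5·4.4 = 0 → R_y = 362.8/6.5 = 55.8154 ≈ 55.82 kip.
ΣF_y = 0: L_y + 55.8154 − 35 − 30 − 5 = 0 → L_y = 14.18 kip.
ΣF_x = 0: L_x + 5 = 0 → L_x = -5.000 kip.

L_x = -5.000 kip, L_y = 14.18 kip, R_y = 55.82 kip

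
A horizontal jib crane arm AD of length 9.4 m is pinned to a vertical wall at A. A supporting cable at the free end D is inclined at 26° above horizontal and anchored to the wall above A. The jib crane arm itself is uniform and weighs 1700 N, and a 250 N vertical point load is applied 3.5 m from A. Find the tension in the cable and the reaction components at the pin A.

T = 2151 N, A_x = 1934 N, A_y = 1007 N

ΣM about A: T·sin26°·9.4 − 1700·4.7 − 250·3.5 = 0 → T = 8865/(9.4·0.438371) = 2151.34 ≈ 2151 N.
ΣF_x = 0: A_x − T·cos26° = 0 → A_x = 2151.34 × 0.898794 = 1934 N.
ΣF_y = 0: A_y + T·sin26° − 1700 − 250 = 0 → A_y = 1950 − 2151.34 × 0.438371 = 1007 N.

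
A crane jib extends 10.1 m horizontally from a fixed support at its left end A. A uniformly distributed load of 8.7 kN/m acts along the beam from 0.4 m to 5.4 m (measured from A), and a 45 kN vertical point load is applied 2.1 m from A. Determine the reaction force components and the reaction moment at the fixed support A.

Resultant of the distributed load: 8.7 × 5 = 43.5 kN at 2.9 m from A.
ΣF_x = 0: A_x = 0.
ΣF_y = 0: A_y − 8.7·5 − 45 = 0 → A_y = 88.50 kN.
ΣM about A: M_A − (8.7·5)·2.9 − 45·2.1 = 0 → M_A = 220.7 kN·m.

A_x = 0, A_y = 88.50 kN, M_A = 220.7 kN·m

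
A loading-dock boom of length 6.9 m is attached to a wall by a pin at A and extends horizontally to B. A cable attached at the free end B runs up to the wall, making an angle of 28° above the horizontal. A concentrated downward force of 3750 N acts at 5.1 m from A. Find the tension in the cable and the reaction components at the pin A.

ΣM about A: T·sin28°·6.9 − 3750·5.1 = 0 → T = 19125/(6.9·0.469472) = 5903.95 ≈ 5904 N.
ΣF_x = 0: A_x − T·cos28° = 0 → A_x = 5903.95 × 0.882948 = 5213 N.
ΣF_y = 0: A_y + T·sin28° − 3750 = 0 → A_y = 3750 − 5903.95 × 0.469472 = 978.3 N.

T = 5904 N, A_x = 5213 N, A_y = 978.3 N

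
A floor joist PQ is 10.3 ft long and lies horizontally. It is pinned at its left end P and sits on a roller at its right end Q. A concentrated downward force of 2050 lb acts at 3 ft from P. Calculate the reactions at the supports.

P_x = 0, P_y = 1453 lb, Q_y = 597.1 lb

Moments about P: Q_y·10.3 − 2050·3 = 0 → Q_y = 6150/10.3 = 597.087 ≈ 597.1 lb.
ΣF_y = 0: P_y + 597.087 − 2050 = 0 → P_y = 1453 lb.
ΣF_x = 0: no horizontal applied forces, so P_x = 0.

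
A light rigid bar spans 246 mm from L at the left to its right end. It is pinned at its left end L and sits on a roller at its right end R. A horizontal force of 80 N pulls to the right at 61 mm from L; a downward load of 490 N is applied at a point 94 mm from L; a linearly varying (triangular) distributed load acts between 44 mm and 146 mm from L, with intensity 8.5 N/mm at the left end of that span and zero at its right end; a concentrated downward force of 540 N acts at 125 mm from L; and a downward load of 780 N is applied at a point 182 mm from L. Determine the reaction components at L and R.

L_x = -80.00 N, L_y = 1067 N, R_y = 1176 N

Resultant of the triangular load: ½ × 8.5 × 102 = 433.5 N, acting at 78 mm from L (one-third of the span from the peak).
ΣM about L: R_y·246 − 490·94 − (½·8.5·102)·78 − 540·125 − 780·182 = 0 → R_y = 289333/246 = 1176.15 ≈ 1176 N.
ΣF_y = 0: L_y + 1176.15 − 490 − ½·8.5·102 − 540 − 780 = 0 → L_y = 1067 N.
ΣF_x = 0: L_x + 80 = 0 → L_x = -80.00 N.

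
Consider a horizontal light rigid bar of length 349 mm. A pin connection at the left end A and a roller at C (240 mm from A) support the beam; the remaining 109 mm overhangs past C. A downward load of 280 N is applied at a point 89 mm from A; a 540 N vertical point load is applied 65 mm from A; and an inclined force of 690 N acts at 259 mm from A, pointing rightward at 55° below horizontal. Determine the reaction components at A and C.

A_x = -395.8 N, A_y = 525.2 N, C_y = 860.0 N

Taking moments about A: C_y·240 − 280·89 − 540·65 − 690·sin55°·259 = 0 → C_y = 206411/240 = 860.046 ≈ 860.0 N.
ΣF_y = 0: A_y + 860.046 − 280 − 540 − 690·sin55° = 0 → A_y = 525.2 N.
ΣF_x = 0: A_x + 690·cos55° = 0 → A_x = -395.8 N.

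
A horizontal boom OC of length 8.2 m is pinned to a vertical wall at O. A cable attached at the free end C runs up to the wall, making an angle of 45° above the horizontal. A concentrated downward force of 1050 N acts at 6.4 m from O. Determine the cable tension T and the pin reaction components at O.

ΣM about O: T·sin45°·8.2 − 1050·6.4 = 0 → T = 6720/(8.2·0.707107) = 1158.96 ≈ 1159 N.
ΣF_x = 0: O_x − T·cos45° = 0 → O_x = 1158.96 × 0.707107 = 819.5 N.
ΣF_y = 0: O_y + T·sin45° − 1050 = 0 → O_y = 1050 − 1158.96 × 0.707107 = 230.5 N.

T = 1159 N, O_x = 819.5 N, O_y = 230.5 N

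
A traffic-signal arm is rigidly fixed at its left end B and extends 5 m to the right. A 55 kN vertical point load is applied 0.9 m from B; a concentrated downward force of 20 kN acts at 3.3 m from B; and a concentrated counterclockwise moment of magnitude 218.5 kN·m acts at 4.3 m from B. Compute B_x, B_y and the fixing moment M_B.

ΣF_x = 0: B_x = 0.
ΣF_y = 0: B_y − 55 − 20 = 0 → B_y = 75.00 kN.
ΣM about B: M_B − 55·0.9 − 20·3.3 + 218.5 = 0 → M_B = -103.0 kN·m.

B_x = 0, B_y = 75.00 kN, M_B = -103.0 kN·m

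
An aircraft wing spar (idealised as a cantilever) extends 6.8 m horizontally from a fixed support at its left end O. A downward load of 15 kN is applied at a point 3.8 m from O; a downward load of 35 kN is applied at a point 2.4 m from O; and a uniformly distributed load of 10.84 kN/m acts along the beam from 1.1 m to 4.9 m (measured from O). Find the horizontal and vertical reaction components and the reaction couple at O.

O_x = 0, O_y = 91.19 kN, M_O = 264.6 kN·m

Resultant of the distributed load: 10.84 × 3.8 = 41.192 kN at 3 m from O.
ΣF_x = 0: O_x = 0.
ΣF_y = 0: O_y − 15 − 35 − 10.84·3.8 = 0 → O_y = 91.19 kN.
ΣM about O: M_O − 15·3.8 − 35·2.4 − (10.84·3.8)·3 = 0 → M_O = 264.6 kN·m.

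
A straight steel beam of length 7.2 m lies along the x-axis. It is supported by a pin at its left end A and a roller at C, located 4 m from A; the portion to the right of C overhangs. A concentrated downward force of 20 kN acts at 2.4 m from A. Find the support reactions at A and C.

A_x = 0, A_y = 8.000 kN, C_y = 12.00 kN

Moments about A: C_y·4 − 20·2.4 = 0 → C_y = 48/4 = 12.00 kN.
ΣF_y = 0: A_y + 12 − 20 = 0 → A_y = 8.000 kN.
ΣF_x = 0: no horizontal applied forces, so A_x = 0.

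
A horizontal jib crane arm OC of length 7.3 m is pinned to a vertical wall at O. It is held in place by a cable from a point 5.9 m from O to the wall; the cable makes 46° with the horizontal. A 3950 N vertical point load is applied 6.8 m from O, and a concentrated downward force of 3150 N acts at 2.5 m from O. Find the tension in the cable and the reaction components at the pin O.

ΣM about O: T·sin46°·5.9 − 3950·6.8 − 3150·2.5 = 0 → T = 34735/(5.9·0.71934) = 8184.29 ≈ 8184 N.
ΣF_x = 0: O_x − T·cos46° = 0 → O_x = 8184.29 × 0.694658 = 5685 N.
ΣF_y = 0: O_y + T·sin46° − 3950 − 3150 = 0 → O_y = 7100 − 8184.29 × 0.71934 = 1213 N.

T = 8184 N, O_x = 5685 N, O_y = 1213 N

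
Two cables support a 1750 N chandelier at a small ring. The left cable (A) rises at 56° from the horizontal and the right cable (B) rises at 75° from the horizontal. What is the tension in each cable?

ΣF_x = 0: −T_A·cos56° + T_B·cos75° = 0 → T_B = 2.16056·T_A.
ΣF_y = 0: T_A·sin56° + T_B·sin75° = 1750.
Substitute: T_A·(0.829038 + 2.16056·0.965926) = 1750 → T_A = 600.141 ≈ 600.1 N.
Then T_B = 2.16056 × 600.141 = 1297 N.

T_A = 600.1 N, T_B = 1297 N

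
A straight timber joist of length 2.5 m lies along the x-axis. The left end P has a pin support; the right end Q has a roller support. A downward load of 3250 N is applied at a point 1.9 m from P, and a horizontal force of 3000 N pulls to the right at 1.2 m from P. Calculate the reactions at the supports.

P_x = -3000 N, P_y = 780.0 N, Q_y = 2470 N

Taking moments about P: Q_y·2.5 − 3250·1.9 = 0 → Q_y = 6175/2.5 = 2470 N.
ΣF_y = 0: P_y + 2470 − 3250 = 0 → P_y = 780.0 N.
ΣF_x = 0: P_x + 3000 = 0 → P_x = -3000 N.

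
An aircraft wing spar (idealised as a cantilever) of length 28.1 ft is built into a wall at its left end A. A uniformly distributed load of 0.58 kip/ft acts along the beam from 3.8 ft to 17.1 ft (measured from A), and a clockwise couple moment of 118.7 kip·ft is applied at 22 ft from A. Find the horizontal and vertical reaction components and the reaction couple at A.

Resultant of the distributed load: 0.58 × 13.3 = 7.714 kip at 10.45 ft from A.
ΣF_x = 0: A_x = 0.
ΣF_y = 0: A_y − 0.58·13.3 = 0 → A_y = 7.714 kip.
ΣM about A: M_A − (0.58·13.3)·10.45 − 118.7 = 0 → M_A = 199.3 kip·ft.

A_x = 0, A_y = 7.714 kip, M_A = 199.3 kip·ft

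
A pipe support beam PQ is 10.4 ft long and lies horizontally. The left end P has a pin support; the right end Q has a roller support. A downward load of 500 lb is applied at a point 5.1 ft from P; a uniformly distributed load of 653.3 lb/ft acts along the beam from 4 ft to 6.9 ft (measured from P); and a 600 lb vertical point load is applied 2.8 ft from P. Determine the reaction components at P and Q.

Resultant of the distributed load: 653.3 × 2.9 = 1894.57 lb at 5.45 ft from P.
ΣM about P: Q_y·10.4 − 500·5.1 − (653.3·2.9)·5.45 − 600·2.8 = 0 → Q_y = 14555.4065/10.4 = 1399.56 ≈ 1400 lb.
ΣF_y = 0: P_y + 1399.56 − 500 − 653.3·2.9 − 600 = 0 → P_y = 1595 lb.
ΣF_x = 0: no horizontal applied forces, so P_x = 0.

P_x = 0, P_y = 1595 lb, Q_y = 1400 lb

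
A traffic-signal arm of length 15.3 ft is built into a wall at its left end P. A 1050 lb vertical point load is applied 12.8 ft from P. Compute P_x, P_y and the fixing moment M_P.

ΣF_x = 0: P_x = 0.
ΣF_y = 0: P_y − 1050 = 0 → P_y = 1050 lb.
ΣM about P: M_P − 1050·12.8 = 0 → M_P = 13440 lb·ft.

P_x = 0, P_y = 1050 lb, M_P = 13440 lb·ft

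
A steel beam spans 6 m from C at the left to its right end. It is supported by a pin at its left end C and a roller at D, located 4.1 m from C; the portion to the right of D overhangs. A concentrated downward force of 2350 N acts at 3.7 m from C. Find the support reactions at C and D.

C_x = 0, C_y = 229.3 N, D_y = 2121 N

Taking moments about C: D_y·4.1 − 2350·3.7 = 0 → D_y = 8695/4.1 = 2120.73 ≈ 2121 N.
ΣF_y = 0: C_y + 2120.73 − 2350 = 0 → C_y = 229.3 N.
ΣF_x = 0: no horizontal applied forces, so C_x = 0.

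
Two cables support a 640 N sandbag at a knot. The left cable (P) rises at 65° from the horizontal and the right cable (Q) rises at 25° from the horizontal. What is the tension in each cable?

ΣF_x = 0: −T_P·cos65° + T_Q·cos25° = 0 → T_Q = 0.466308·T_P.
ΣF_y = 0: T_P·sin65° + T_Q·sin25° = 640.
Substitute: T_P·(0.906308 + 0.466308·0.422618) = 640 → T_P = 580.037 ≈ 580.0 N.
Then T_Q = 0.466308 × 580.037 = 270.5 N.

T_P = 580.0 N, T_Q = 270.5 N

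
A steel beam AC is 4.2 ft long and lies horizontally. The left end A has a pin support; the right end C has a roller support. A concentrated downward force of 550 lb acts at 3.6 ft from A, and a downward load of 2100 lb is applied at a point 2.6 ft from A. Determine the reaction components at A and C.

A_x = 0, A_y = 878.6 lb, C_y = 1771 lb

Moments about A: C_y·4.2 − 550·3.6 − 2100·2.6 = 0 → C_y = 7440/4.2 = 1771.43 ≈ 1771 lb.
ΣF_y = 0: A_y + 1771.43 − 550 − 2100 = 0 → A_y = 878.6 lb.
ΣF_x = 0: no horizontal applied forces, so A_x = 0.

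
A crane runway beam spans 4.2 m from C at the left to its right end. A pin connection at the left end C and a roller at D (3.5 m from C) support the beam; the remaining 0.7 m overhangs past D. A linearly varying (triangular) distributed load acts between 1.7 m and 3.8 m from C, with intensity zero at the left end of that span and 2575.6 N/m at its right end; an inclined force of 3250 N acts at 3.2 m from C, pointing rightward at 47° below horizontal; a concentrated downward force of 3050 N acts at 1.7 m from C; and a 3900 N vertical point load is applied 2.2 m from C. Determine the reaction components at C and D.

C_x = -2216 N, C_y = 3530 N, D_y = 8501 N

Resultant of the triangular load: ½ × 2575.6 × 2.1 = 2704.38 N, acting at 3.1 m from C (one-third of the span from the peak).
Moments about C: D_y·3.5 − (½·2575.6·2.1)·3.1 − 3250·sin47°·3.2 − 3050·1.7 − 3900·2.2 = 0 → D_y = 29754.7/3.5 = 8501.34 ≈ 8501 N.
ΣF_y = 0: C_y + 8501.34 − ½·2575.6·2.1 − 3250·sin47° − 3050 − 3900 = 0 → C_y = 3530 N.
ΣF_x = 0: C_x + 3250·cos47° = 0 → C_x = -2216 N.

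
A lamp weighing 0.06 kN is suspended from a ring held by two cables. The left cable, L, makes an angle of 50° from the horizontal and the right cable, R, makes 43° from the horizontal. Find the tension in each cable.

ΣF_x = 0: −T_L·cos50° + T_R·cos43° = 0 → T_R = 0.878901·T_L.
ΣF_y = 0: T_L·sin50° + T_R·sin43° = 0.06.
Substitute: T_L·(0.766044 + 0.878901·0.681998) = 0.06 → T_L = 0.0439415 ≈ 0.04394 kN.
Then T_R = 0.878901 × 0.0439415 = 0.03862 kN.

T_L = 0.04394 kN, T_R = 0.03862 kN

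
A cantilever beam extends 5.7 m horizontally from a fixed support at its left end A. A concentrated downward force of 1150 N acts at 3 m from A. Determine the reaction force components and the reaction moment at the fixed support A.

A_x = 0, A_y = 1150 N, M_A = 3450 N·m

ΣF_x = 0: A_x = 0.
ΣF_y = 0: A_y − 1150 = 0 → A_y = 1150 N.
ΣM about A: M_A − 1150·3 = 0 → M_A = 3450 N·m.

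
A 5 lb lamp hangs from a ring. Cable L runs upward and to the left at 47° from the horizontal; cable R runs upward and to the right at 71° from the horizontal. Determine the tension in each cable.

T_L = 1.844 lb, T_R = 3.862 lb

ΣF_x = 0: −T_L·cos47° + T_R·cos71° = 0 → T_R = 2.09479·T_L.
ΣF_y = 0: T_L·sin47° + T_R·sin71° = 5.
Substitute: T_L·(0.731354 + 2.09479·0.945519) = 5 → T_L = 1.84365 ≈ 1.844 lb.
Then T_R = 2.09479 × 1.84365 = 3.862 lb.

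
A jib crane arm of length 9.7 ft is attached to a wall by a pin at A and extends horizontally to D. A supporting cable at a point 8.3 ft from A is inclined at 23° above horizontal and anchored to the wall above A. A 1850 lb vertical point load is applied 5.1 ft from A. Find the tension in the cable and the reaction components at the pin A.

T = 2909 lb, A_x = 2678 lb, A_y = 713.3 lb

ΣM about A: T·sin23°·8.3 − 1850·5.1 = 0 → T = 9435/(8.3·0.390731) = 2909.28 ≈ 2909 lb.
ΣF_x = 0: A_x − T·cos23° = 0 → A_x = 2909.28 × 0.920505 = 2678 lb.
ΣF_y = 0: A_y + T·sin23° − 1850 = 0 → A_y = 1850 − 2909.28 × 0.390731 = 713.3 lb.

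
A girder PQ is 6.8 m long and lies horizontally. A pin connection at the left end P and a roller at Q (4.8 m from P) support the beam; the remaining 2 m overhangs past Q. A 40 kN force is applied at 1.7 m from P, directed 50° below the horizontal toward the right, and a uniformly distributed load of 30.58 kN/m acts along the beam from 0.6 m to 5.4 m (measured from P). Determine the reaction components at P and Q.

Resultant of the distributed load: 30.58 × 4.8 = 146.784 kN at 3 m from P.
Taking moments about P: Q_y·4.8 − 40·sin50°·1.7 − (30.58·4.8)·3 = 0 → Q_y = 492.443/4.8 = 102.592 ≈ 102.6 kN.
ΣF_y = 0: P_y + 102.592 − 40·sin50° − 30.58·4.8 = 0 → P_y = 74.83 kN.
ΣF_x = 0: P_x + 40·cos50° = 0 → P_x = -25.71 kN.

P_x = -25.71 kN, P_y = 74.83 kN, Q_y = 102.6 kN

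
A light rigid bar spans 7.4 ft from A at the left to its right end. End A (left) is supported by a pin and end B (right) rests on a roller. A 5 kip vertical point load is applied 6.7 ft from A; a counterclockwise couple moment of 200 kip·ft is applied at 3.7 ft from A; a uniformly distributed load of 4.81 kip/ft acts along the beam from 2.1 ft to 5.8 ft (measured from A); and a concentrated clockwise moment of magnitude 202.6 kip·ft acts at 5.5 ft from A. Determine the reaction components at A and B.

Resultant of the distributed load: 4.81 × 3.7 = 17.797 kip at 3.95 ft from A.
ΣM about A: B_y·7.4 − 5·6.7 + 200 − (4.81·3.7)·3.95 − 202.6 = 0 → B_y = 106.39815/7.4 = 14.3781 ≈ 14.38 kip.
ΣF_y = 0: A_y + 14.3781 − 5 − 4.81·3.7 = 0 → A_y = 8.419 kip.
ΣF_x = 0: no horizontal applied forces, so A_x = 0.

A_x = 0, A_y = 8.419 kip, B_y = 14.38 kip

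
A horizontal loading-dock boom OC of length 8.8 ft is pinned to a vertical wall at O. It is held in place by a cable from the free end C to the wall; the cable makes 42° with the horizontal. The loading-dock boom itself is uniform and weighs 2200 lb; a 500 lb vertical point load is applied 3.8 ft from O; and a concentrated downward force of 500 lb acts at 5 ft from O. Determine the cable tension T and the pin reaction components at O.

T = 2391 lb, O_x = 1777 lb, O_y = 1600 lb

ΣM about O: T·sin42°·8.8 − 2200·4.4 − 500·3.8 − 500·5 = 0 → T = 14080/(8.8·0.669131) = 2391.16 ≈ 2391 lb.
ΣF_x = 0: O_x − T·cos42° = 0 → O_x = 2391.16 × 0.743145 = 1777 lb.
ΣF_y = 0: O_y + T·sin42° − 2200 − 500 − 500 = 0 → O_y = 3200 − 2391.16 × 0.669131 = 1600 lb.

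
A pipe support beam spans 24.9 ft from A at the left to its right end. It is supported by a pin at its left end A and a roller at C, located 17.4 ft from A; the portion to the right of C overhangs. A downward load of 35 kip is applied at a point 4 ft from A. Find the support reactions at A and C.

A_x = 0, A_y = 26.95 kip, C_y = 8.046 kip

Moments about A: C_y·17.4 − 35·4 = 0 → C_y = 140/17.4 = 8.04598 ≈ 8.046 kip.
ΣF_y = 0: A_y + 8.04598 − 35 = 0 → A_y = 26.95 kip.
ΣF_x = 0: no horizontal applied forces, so A_x = 0.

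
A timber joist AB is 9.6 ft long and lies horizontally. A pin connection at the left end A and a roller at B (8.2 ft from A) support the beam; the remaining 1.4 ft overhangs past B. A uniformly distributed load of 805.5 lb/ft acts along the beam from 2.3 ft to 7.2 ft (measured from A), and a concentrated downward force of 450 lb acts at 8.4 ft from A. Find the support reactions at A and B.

Resultant of the distributed load: 805.5 × 4.9 = 3946.95 lb at 4.75 ft from A.
Moments about A: B_y·8.2 − (805.5·4.9)·4.75 − 450·8.4 = 0 → B_y = 22528.0125/8.2 = 2747.32 ≈ 2747 lb.
ΣF_y = 0: A_y + 2747.32 − 805.5·4.9 − 450 = 0 → A_y = 1650 lb.
ΣF_x = 0: no horizontal applied forces, so A_x = 0.

A_x = 0, A_y = 1650 lb, B_y = 2747 lb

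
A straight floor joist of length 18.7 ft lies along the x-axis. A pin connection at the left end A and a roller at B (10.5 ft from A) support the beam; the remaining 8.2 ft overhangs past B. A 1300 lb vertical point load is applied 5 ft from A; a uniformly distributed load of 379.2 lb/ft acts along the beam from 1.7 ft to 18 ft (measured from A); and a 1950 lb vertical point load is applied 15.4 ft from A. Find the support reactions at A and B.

Resultant of the distributed load: 379.2 × 16.3 = 6180.96 lb at 9.85 ft from A.
ΣM about A: B_y·10.5 − 1300·5 − (379.2·16.3)·9.85 − 1950·15.4 = 0 → B_y = 97412.456/10.5 = 9277.38 ≈ 9277 lb.
ΣF_y = 0: A_y + 9277.38 − 1300 − 379.2·16.3 − 1950 = 0 → A_y = 153.6 lb.
ΣF_x = 0: no horizontal applied forces, so A_x = 0.

A_x = 0, A_y = 153.6 lb, B_y = 9277 lb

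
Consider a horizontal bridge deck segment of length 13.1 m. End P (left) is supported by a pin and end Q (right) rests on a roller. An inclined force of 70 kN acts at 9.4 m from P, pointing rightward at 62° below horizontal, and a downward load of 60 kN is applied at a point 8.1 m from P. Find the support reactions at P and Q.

Moments about P: Q_y·13.1 − 70·sin62°·9.4 − 60·8.1 = 0 → Q_y = 1066.98/13.1 = 81.4489 ≈ 81.45 kN.
ΣF_y = 0: P_y + 81.4489 − 70·sin62° − 60 = 0 → P_y = 40.36 kN.
ΣF_x = 0: P_x + 70·cos62° = 0 → P_x = -32.86 kN.

P_x = -32.86 kN, P_y = 40.36 kN, Q_y = 81.45 kN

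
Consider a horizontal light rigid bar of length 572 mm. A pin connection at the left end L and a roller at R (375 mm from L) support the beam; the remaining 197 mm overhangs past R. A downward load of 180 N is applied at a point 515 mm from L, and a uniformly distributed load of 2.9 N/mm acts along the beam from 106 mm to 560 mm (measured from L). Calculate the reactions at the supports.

L_x = 0, L_y = 80.26 N, R_y = 1416 N

Resultant of the distributed load: 2.9 × 454 = 1316.6 N at 333 mm from L.
Taking moments about L: R_y·375 − 180·515 − (2.9·454)·333 = 0 → R_y = 531127.8/375 = 1416.34 ≈ 1416 N.
ΣF_y = 0: L_y + 1416.34 − 180 − 2.9·454 = 0 → L_y = 80.26 N.
ΣF_x = 0: no horizontal applied forces, so L_x = 0.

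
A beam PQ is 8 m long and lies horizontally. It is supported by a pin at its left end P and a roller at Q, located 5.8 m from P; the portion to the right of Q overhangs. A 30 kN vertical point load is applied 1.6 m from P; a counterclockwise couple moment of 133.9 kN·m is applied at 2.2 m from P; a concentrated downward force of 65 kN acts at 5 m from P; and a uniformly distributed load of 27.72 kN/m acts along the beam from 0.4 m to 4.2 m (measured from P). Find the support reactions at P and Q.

Resultant of the distributed load: 27.72 × 3.8 = 105.336 kN at 2.3 m from P.
Taking moments about P: Q_y·5.8 − 30·1.6 + 133.9 − 65·5 − (27.72·3.8)·2.3 = 0 → Q_y = 481.3728/5.8 = 82.9953 ≈ 83.00 kN.
ΣF_y = 0: P_y + 82.9953 − 30 − 65 − 27.72·3.8 = 0 → P_y = 117.3 kN.
ΣF_x = 0: no horizontal applied forces, so P_x = 0.

P_x = 0, P_y = 117.3 kN, Q_y = 83.00 kN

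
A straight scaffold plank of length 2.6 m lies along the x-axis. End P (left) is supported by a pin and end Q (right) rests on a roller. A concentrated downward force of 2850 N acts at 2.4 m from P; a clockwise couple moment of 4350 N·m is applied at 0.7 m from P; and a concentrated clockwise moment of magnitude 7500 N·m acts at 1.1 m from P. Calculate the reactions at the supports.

P_x = 0, P_y = -4338 N, Q_y = 7188 N

ΣM about P: Q_y·2.6 − 2850·2.4 − 4350 − 7500 = 0 → Q_y = 18690/2.6 = 7188.46 ≈ 7188 N.
ΣF_y = 0: P_y + 7188.46 − 2850 = 0 → P_y = -4338 N.
ΣF_x = 0: no horizontal applied forces, so P_x = 0.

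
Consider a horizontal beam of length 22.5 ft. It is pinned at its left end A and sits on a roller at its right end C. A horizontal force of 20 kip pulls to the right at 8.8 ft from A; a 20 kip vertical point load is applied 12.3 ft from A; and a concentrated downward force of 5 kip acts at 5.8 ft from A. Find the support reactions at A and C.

A_x = -20.00 kip, A_y = 12.78 kip, C_y = 12.22 kip

Moments about A: C_y·22.5 − 20·12.3 − 5·5.8 = 0 → C_y = 275/22.5 = 12.2222 ≈ 12.22 kip.
ΣF_y = 0: A_y + 12.2222 − 20 − 5 = 0 → A_y = 12.78 kip.
ΣF_x = 0: A_x + 20 = 0 → A_x = -20.00 kip.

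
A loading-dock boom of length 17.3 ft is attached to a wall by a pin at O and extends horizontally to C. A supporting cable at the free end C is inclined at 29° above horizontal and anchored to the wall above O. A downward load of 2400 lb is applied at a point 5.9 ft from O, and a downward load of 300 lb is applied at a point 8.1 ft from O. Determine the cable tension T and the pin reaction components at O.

ΣM about O: T·sin29°·17.3 − 2400·5.9 − 300·8.1 = 0 → T = 16590/(17.3·0.48481) = 1978.01 ≈ 1978 lb.
ΣF_x = 0: O_x − T·cos29° = 0 → O_x = 1978.01 × 0.87462 = 1730 lb.
ΣF_y = 0: O_y + T·sin29° − 2400 − 300 = 0 → O_y = 2700 − 1978.01 × 0.48481 = 1741 lb.

T = 1978 lb, O_x = 1730 lb, O_y = 1741 lb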